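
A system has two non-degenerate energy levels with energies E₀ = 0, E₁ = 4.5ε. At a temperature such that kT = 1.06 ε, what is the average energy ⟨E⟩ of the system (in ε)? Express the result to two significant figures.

Eᵢ/kT = 0, 4.245.
Z = Σ e^(−Eᵢ/kT) = e^(−0) + e^(−4.245) = 1.000 + 0.01434 = 1.014.
⟨E⟩ = Σ Eᵢ e^(−Eᵢ/kT) / Z = (0·1.000 + 4.5·0.01434) / 1.014 = 0.064 ε.

0.064 ε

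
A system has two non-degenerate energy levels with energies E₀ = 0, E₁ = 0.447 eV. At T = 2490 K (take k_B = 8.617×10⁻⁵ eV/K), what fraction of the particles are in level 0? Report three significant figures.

0.889

k_BT = 8.617×10⁻⁵ × 2490 K = 0.21456 eV.
Eᵢ/kT = 0, 2.0833.
Z = Σ e^(−Eᵢ/kT) = e^(−0) + e^(−2.0833) = 1.0000 + 0.12452 = 1.1245.
P₀ = e^(−E₀/kT) / Z = 1.0000/1.1245 = 0.889.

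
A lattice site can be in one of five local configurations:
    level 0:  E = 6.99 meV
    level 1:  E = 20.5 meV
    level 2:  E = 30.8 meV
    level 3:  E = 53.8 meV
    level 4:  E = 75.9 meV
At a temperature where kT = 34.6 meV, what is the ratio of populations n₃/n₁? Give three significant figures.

n₃/n₁ = exp[−(E₃−E₁)/kT] = exp(−(33.3 meV)/(34.6 meV)) = exp(-0.96243) = 0.382.

0.382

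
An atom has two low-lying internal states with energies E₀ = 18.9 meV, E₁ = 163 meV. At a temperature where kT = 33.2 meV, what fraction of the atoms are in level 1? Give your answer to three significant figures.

0.0129

Eᵢ/kT = 0.56928, 4.9096.
Z = Σ e^(−Eᵢ/kT) = e^(−0.56928) + e^(−4.9096) = 0.56593 + 0.0073754 = 0.57331.
P₁ = e^(−E₁/kT) / Z = 0.0073754/0.57331 = 0.0129.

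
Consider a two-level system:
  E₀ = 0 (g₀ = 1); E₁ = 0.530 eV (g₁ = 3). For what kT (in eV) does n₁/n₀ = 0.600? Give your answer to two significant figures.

n₁/n₀ = (g₁/g₀) exp[−(E₁−E₀)/kT] = 0.600.
⇒ (E₁−E₀)/kT = ln((3/1)/0.600) = ln(5.000) = 1.609.
kT = 0.530 eV / 1.609 = 0.33 eV.

0.33 eV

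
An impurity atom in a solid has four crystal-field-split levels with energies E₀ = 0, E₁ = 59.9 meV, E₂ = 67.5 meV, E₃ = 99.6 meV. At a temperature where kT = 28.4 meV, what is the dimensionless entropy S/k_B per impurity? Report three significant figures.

0.686

Eᵢ/kT = 0, 2.1092, 2.3768, 3.5070.
Z = Σ e^(−Eᵢ/kT) = e^(−0) + e^(−2.1092) + e^(−2.3768) + e^(−3.5070) = 1.0000 + 0.12133 + 0.092847 + 0.029987 = 1.2442.
⟨E⟩ = Σ EᵢPᵢ = 13.279 meV.
S/k_B = ln Z + ⟨E⟩/kT = ln(1.2442) + 13.279/28.4 = 0.21849 + 0.46757 = 0.686.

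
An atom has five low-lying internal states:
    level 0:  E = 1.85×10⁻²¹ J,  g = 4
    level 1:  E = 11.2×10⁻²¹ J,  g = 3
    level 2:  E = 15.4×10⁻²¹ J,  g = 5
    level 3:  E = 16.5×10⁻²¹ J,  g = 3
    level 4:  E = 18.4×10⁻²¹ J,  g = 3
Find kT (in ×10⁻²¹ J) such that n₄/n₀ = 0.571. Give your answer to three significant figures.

n₄/n₀ = (g₄/g₀) exp[−(E₄−E₀)/kT] = 0.571.
⇒ (E₄−E₀)/kT = ln((3/4)/0.571) = ln(1.3135) = 0.27270.
kT = 16.55 ×10⁻²¹ J / 0.27270 = 60.7 ×10⁻²¹ J.

60.7 ×10⁻²¹ J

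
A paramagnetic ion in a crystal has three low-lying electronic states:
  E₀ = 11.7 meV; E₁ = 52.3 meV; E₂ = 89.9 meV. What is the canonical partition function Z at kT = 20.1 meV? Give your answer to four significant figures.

Eᵢ/kT = 0.582090, 2.60199, 4.47264.
Z = Σ e^(−Eᵢ/kT) = e^(−0.582090) + e^(−2.60199) + e^(−4.47264) = 0.558729 + 0.0741259 + 0.0114171 = 0.644272.

Z = 0.6443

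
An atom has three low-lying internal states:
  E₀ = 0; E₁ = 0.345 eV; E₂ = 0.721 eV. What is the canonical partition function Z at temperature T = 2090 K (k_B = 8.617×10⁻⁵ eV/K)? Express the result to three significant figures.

k_BT = 8.617×10⁻⁵ × 2090 K = 0.18010 eV.
Eᵢ/kT = 0, 1.9156, 4.0033.
Z = Σ e^(−Eᵢ/kT) = e^(−0) + e^(−1.9156) + e^(−4.0033) = 1.0000 + 0.14725 + 0.018255 = 1.1655.

Z = 1.17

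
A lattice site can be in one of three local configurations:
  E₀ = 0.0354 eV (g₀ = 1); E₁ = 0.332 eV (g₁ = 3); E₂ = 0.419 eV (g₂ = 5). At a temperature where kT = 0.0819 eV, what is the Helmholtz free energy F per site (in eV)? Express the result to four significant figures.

Eᵢ/kT = 0.432234, 4.05372, 5.11600.
Z = Σ gᵢe^(−Eᵢ/kT) = 1·e^(−0.432234) + 3·e^(−4.05372) + 5·e^(−5.11600) = 0.649057 + 0.0520731 + 0.0299999 = 0.731130.
F = −kT ln Z = −0.0819 × ln(0.731130) = −0.0819 × -0.313164 = 0.02565 eV.

0.02565 eV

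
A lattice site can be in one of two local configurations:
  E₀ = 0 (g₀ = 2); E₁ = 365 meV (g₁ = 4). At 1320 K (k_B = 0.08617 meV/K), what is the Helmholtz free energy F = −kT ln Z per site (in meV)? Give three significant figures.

k_BT = 0.08617 × 1320 K = 113.74 meV.
Eᵢ/kT = 0, 3.2091.
Z = Σ gᵢe^(−Eᵢ/kT) = 2·e^(−0) + 4·e^(−3.2091) = 2.0000 + 0.16157 = 2.1616.
F = −kT ln Z = −113.74 × ln(2.1616) = −113.74 × 0.77085 = -87.7 meV.

-87.7 meV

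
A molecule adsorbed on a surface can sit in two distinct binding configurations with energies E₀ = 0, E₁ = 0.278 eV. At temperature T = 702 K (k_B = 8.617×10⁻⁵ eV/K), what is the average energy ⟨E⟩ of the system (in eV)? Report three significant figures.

0.00278 eV

k_BT = 8.617×10⁻⁵ × 702 K = 0.060491 eV.
Eᵢ/kT = 0, 4.5957.
Z = Σ e^(−Eᵢ/kT) = e^(−0) + e^(−4.5957) = 1.0000 + 0.010095 = 1.0101.
⟨E⟩ = Σ Eᵢ e^(−Eᵢ/kT) / Z = (0·1.0000 + 0.278·0.010095) / 1.0101 = 0.00278 eV.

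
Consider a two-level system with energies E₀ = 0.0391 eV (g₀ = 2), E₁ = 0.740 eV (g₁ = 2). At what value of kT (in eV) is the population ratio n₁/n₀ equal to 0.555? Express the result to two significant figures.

n₁/n₀ = (g₁/g₀) exp[−(E₁−E₀)/kT] = 0.555.
⇒ (E₁−E₀)/kT = ln((2/2)/0.555) = ln(1.802) = 0.5889.
kT = 0.7009 eV / 0.5889 = 1.2 eV.

1.2 eV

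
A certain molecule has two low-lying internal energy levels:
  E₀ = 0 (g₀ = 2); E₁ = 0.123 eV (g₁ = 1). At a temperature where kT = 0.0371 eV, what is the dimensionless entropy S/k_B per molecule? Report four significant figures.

Eᵢ/kT = 0, 3.31536.
Z = Σ gᵢe^(−Eᵢ/kT) = 2·e^(−0) + 1·e^(−3.31536) = 2.00000 + 0.0363210 = 2.03632.
⟨E⟩ = Σ EᵢPᵢ = 0.00219390 eV.
S/k_B = ln Z + ⟨E⟩/kT = ln(2.03632) + 0.00219390/0.0371 = 0.711144 + 0.0591348 = 0.7703.

0.7703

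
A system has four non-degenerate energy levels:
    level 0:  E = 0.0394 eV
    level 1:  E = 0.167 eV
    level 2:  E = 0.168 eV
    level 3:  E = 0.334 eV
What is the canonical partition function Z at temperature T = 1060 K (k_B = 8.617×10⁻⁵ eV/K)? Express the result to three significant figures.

Z = 0.995

k_BT = 8.617×10⁻⁵ × 1060 K = 0.091340 eV.
Eᵢ/kT = 0.43136, 1.8283, 1.8393, 3.6567.
Z = Σ e^(−Eᵢ/kT) = e^(−0.43136) + e^(−1.8283) + e^(−1.8393) + e^(−3.6567) = 0.64963 + 0.16069 + 0.15893 + 0.025818 = 0.99507.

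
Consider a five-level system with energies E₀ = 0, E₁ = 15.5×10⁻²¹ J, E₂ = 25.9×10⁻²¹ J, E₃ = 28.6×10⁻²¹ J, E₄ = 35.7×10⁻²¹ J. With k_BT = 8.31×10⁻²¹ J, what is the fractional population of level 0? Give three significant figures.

0.803

Eᵢ/kT = 0, 1.8652, 3.1167, 3.4416, 4.2960.
Z = Σ e^(−Eᵢ/kT) = e^(−0) + e^(−1.8652) + e^(−3.1167) + e^(−3.4416) + e^(−4.2960) = 1.0000 + 0.15487 + 0.044303 + 0.032013 + 0.013623 = 1.2448.
P₀ = e^(−E₀/kT) / Z = 1.0000/1.2448 = 0.803.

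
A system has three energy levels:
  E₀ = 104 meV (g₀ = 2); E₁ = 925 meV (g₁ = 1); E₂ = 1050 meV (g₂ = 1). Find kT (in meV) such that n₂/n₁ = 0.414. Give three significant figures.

142 meV

n₂/n₁ = (g₂/g₁) exp[−(E₂−E₁)/kT] = 0.414.
⇒ (E₂−E₁)/kT = ln((1/1)/0.414) = ln(2.4155) = 0.88191.
kT = 125 meV / 0.88191 = 142 meV.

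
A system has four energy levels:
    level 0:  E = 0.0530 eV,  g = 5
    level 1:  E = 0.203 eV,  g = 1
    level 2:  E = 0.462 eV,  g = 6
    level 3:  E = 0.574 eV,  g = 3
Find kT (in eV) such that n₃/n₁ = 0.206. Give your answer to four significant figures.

0.1385 eV

n₃/n₁ = (g₃/g₁) exp[−(E₃−E₁)/kT] = 0.206.
⇒ (E₃−E₁)/kT = ln((3/1)/0.206) = ln(14.5631) = 2.67849.
kT = 0.371 eV / 2.67849 = 0.1385 eV.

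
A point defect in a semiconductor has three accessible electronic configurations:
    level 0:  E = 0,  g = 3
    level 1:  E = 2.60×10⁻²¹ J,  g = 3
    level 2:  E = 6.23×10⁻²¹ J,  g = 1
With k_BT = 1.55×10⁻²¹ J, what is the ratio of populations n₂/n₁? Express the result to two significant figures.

0.032

n₂/n₁ = (g₂/g₁) exp[−(E₂−E₁)/kT] = (1/3) × exp(−(3.63 ×10⁻²¹ J)/(1.55 ×10⁻²¹ J)) = (1/3) × exp(-2.342) = 0.032.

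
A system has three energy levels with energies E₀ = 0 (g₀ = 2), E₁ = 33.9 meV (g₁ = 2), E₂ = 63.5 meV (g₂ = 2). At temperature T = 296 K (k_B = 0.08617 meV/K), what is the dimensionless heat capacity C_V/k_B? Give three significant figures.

0.557

k_BT = 0.08617 × 296 K = 25.506 meV.
Eᵢ/kT = 0, 1.3291, 2.4896.
Z = Σ gᵢe^(−Eᵢ/kT) = 2·e^(−0) + 2·e^(−1.3291) + 2·e^(−2.4896) = 2.0000 + 0.52943 + 0.16589 = 2.6953.
⟨E⟩ = 10.567 meV, ⟨E²⟩ = 473.91 meV².
C_V/k_B = (⟨E²⟩ − ⟨E⟩²)/(kT)² = (473.91 − 111.66)/650.56 = 0.557.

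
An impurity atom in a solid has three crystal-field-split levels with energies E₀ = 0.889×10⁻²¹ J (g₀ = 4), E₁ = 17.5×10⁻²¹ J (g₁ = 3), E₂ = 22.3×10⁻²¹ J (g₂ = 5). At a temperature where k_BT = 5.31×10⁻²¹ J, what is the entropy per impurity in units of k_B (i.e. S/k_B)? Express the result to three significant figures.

1.62

Eᵢ/kT = 0.16742, 3.2957, 4.1996.
Z = Σ gᵢe^(−Eᵢ/kT) = 4·e^(−0.16742) + 3·e^(−3.2957) + 5·e^(−4.1996) = 3.3834 + 0.11113 + 0.075008 = 3.5695.
⟨E⟩ = Σ EᵢPᵢ = 1.8561 ×10⁻²¹ J.
S/k_B = ln Z + ⟨E⟩/kT = ln(3.5695) + 1.8561/5.31 = 1.2724 + 0.34955 = 1.62.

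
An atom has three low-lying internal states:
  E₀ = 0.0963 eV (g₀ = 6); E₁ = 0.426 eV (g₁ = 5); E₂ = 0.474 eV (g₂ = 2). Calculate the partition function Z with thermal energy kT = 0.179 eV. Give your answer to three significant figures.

Z = 4.11

Eᵢ/kT = 0.53799, 2.3799, 2.6480.
Z = Σ gᵢe^(−Eᵢ/kT) = 6·e^(−0.53799) + 5·e^(−2.3799) + 2·e^(−2.6480) = 3.5035 + 0.46280 + 0.14159 = 4.1079.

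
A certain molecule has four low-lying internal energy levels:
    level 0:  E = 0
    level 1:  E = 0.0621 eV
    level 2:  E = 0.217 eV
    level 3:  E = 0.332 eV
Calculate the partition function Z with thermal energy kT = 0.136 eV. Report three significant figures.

Eᵢ/kT = 0, 0.45662, 1.5956, 2.4412.
Z = Σ e^(−Eᵢ/kT) = e^(−0) + e^(−0.45662) + e^(−1.5956) + e^(−2.4412) = 1.0000 + 0.63342 + 0.20279 + 0.087056 = 1.9233.

Z = 1.92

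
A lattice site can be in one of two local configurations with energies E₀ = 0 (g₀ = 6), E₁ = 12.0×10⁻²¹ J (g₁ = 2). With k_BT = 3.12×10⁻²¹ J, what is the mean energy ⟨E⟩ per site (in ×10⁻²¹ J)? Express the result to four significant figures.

Eᵢ/kT = 0, 3.84615.
Z = Σ gᵢe^(−Eᵢ/kT) = 6·e^(−0) + 2·e^(−3.84615) = 6.00000 + 0.0427236 = 6.04272.
⟨E⟩ = Σ Eᵢ gᵢe^(−Eᵢ/kT) / Z = (0·6.00000 + 12.0·0.0427236) / 6.04272 = 0.08484 ×10⁻²¹ J.

0.08484 ×10⁻²¹ J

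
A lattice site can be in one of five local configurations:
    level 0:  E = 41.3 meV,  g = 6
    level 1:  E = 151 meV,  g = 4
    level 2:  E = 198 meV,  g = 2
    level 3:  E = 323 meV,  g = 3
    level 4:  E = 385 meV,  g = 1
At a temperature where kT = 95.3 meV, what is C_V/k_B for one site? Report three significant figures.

0.452

Eᵢ/kT = 0.43337, 1.5845, 2.0776, 3.3893, 4.0399.
Z = Σ gᵢe^(−Eᵢ/kT) = 6·e^(−0.43337) + 4·e^(−1.5845) + 2·e^(−2.0776) + 3·e^(−3.3893) + 1·e^(−4.0399) = 3.8899 + 0.82020 + 0.25046 + 0.10120 + 0.017599 = 5.0794.
⟨E⟩ = 73.544 meV, ⟨E²⟩ = 9513.3 meV².
C_V/k_B = (⟨E²⟩ − ⟨E⟩²)/(kT)² = (9513.3 − 5408.7)/9082.1 = 0.452.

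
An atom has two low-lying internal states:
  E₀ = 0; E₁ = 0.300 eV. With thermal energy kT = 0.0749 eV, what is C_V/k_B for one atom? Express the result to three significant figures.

Eᵢ/kT = 0, 4.0053.
Z = Σ e^(−Eᵢ/kT) = e^(−0) + e^(−4.0053) = 1.0000 + 0.018219 = 1.0182.
⟨E⟩ = 0.0053680 eV, ⟨E²⟩ = 0.0016104 eV².
C_V/k_B = (⟨E²⟩ − ⟨E⟩²)/(kT)² = (0.0016104 − 0.000028815)/0.0056100 = 0.282.

0.282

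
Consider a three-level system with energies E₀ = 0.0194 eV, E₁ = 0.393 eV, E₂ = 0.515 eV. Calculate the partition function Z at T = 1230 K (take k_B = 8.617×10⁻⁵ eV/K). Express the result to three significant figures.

Z = 0.865

k_BT = 8.617×10⁻⁵ × 1230 K = 0.10599 eV.
Eᵢ/kT = 0.18304, 3.7079, 4.8589.
Z = Σ e^(−Eᵢ/kT) = e^(−0.18304) + e^(−3.7079) + e^(−4.8589) = 0.83273 + 0.024529 + 0.0077590 = 0.86502.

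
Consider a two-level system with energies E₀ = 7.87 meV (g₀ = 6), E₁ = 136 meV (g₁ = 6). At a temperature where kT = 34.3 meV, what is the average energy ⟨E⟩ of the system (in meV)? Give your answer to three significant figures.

10.9 meV

Eᵢ/kT = 0.22945, 3.9650.
Z = Σ gᵢe^(−Eᵢ/kT) = 6·e^(−0.22945) + 6·e^(−3.9650) = 4.7698 + 0.11381 = 4.8836.
⟨E⟩ = Σ Eᵢ gᵢe^(−Eᵢ/kT) / Z = (7.87·4.7698 + 136·0.11381) / 4.8836 = 10.9 meV.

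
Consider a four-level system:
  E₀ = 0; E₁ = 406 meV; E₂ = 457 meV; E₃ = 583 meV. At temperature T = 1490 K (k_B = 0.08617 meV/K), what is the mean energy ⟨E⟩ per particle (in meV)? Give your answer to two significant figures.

34 meV

k_BT = 0.08617 × 1490 K = 128.4 meV.
Eᵢ/kT = 0, 3.162, 3.559, 4.540.
Z = Σ e^(−Eᵢ/kT) = e^(−0) + e^(−3.162) + e^(−3.559) + e^(−4.540) = 1.000 + 0.04234 + 0.02847 + 0.01067 = 1.081.
⟨E⟩ = Σ Eᵢ e^(−Eᵢ/kT) / Z = (0·1.000 + 406·0.04234 + 457·0.02847 + 583·0.01067) / 1.081 = 34 meV.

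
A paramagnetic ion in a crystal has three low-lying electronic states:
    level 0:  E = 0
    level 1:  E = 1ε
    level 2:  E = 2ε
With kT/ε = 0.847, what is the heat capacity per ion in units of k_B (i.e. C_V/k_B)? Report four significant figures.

Eᵢ/kT = 0, 1.18064, 2.36128.
Z = Σ e^(−Eᵢ/kT) = e^(−0) + e^(−1.18064) + e^(−2.36128) = 1.00000 + 0.307082 + 0.0942994 = 1.40138.
⟨E⟩ = 0.353709 ε, ⟨E²⟩ = 0.488290 ε².
C_V/k_B = (⟨E²⟩ − ⟨E⟩²)/(kT)² = (0.488290 − 0.125110)/0.717409 = 0.5062.

0.5062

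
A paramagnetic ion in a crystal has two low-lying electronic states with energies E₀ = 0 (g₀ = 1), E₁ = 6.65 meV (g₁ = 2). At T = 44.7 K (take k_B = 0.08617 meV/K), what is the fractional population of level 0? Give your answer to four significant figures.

0.7376

k_BT = 0.08617 × 44.7 K = 3.85180 meV.
Eᵢ/kT = 0, 1.72647.
Z = Σ gᵢe^(−Eᵢ/kT) = 1·e^(−0) + 2·e^(−1.72647) = 1.00000 + 0.355823 = 1.35582.
P₀ = g₀ e^(−E₀/kT) / Z = 1.00000/1.35582 = 0.7376.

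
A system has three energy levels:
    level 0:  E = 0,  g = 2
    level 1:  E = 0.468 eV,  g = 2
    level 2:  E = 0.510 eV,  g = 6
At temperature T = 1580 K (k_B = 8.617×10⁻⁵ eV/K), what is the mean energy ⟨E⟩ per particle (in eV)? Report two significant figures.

0.046 eV

k_BT = 8.617×10⁻⁵ × 1580 K = 0.1361 eV.
Eᵢ/kT = 0, 3.439, 3.747.
Z = Σ gᵢe^(−Eᵢ/kT) = 2·e^(−0) + 2·e^(−3.439) + 6·e^(−3.747) = 2.000 + 0.06419 + 0.1415 = 2.206.
⟨E⟩ = Σ Eᵢ gᵢe^(−Eᵢ/kT) / Z = (0·2.000 + 0.468·0.06419 + 0.510·0.1415) / 2.206 = 0.046 eV.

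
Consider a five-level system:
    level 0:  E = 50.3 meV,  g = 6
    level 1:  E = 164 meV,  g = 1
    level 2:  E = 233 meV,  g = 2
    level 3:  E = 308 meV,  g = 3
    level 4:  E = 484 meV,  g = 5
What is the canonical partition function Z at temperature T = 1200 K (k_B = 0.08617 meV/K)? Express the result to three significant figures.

k_BT = 0.08617 × 1200 K = 103.40 meV.
Eᵢ/kT = 0.48646, 1.5861, 2.2534, 2.9787, 4.6809.
Z = Σ gᵢe^(−Eᵢ/kT) = 6·e^(−0.48646) + 1·e^(−1.5861) + 2·e^(−2.2534) + 3·e^(−2.9787) + 5·e^(−4.6809) = 3.6888 + 0.20472 + 0.21008 + 0.15258 + 0.046353 = 4.3025.

Z = 4.30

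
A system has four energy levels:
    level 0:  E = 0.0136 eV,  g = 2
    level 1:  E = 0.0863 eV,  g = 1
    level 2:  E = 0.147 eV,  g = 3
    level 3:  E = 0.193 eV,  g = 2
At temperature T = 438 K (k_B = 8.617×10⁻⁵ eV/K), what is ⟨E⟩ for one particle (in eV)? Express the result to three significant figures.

0.0249 eV

k_BT = 8.617×10⁻⁵ × 438 K = 0.037742 eV.
Eᵢ/kT = 0.36034, 2.2866, 3.8949, 5.1137.
Z = Σ gᵢe^(−Eᵢ/kT) = 2·e^(−0.36034) + 1·e^(−2.2866) + 3·e^(−3.8949) + 2·e^(−5.1137) = 1.3949 + 0.10161 + 0.061036 + 0.012028 = 1.5696.
⟨E⟩ = Σ Eᵢ gᵢe^(−Eᵢ/kT) / Z = (0.0136·1.3949 + 0.0863·0.10161 + 0.147·0.061036 + 0.193·0.012028) / 1.5696 = 0.0249 eV.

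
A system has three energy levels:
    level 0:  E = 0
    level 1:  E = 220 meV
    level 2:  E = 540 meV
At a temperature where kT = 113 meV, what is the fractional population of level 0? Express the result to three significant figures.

0.869

Eᵢ/kT = 0, 1.9469, 4.7788.
Z = Σ e^(−Eᵢ/kT) = e^(−0) + e^(−1.9469) + e^(−4.7788) = 1.0000 + 0.14272 + 0.0084061 = 1.1511.
P₀ = e^(−E₀/kT) / Z = 1.0000/1.1511 = 0.869.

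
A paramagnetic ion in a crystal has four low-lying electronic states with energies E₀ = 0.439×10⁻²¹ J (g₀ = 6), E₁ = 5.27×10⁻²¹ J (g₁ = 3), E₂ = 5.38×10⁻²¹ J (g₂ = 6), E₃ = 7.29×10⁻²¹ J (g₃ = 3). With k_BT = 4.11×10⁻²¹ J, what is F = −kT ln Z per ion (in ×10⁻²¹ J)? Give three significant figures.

-8.72 ×10⁻²¹ J

Eᵢ/kT = 0.10681, 1.2822, 1.3090, 1.7737.
Z = Σ gᵢe^(−Eᵢ/kT) = 6·e^(−0.10681) + 3·e^(−1.2822) + 6·e^(−1.3090) + 3·e^(−1.7737) = 5.3922 + 0.83228 + 1.6205 + 0.50911 = 8.3541.
F = −kT ln Z = −4.11 × ln(8.3541) = −4.11 × 2.1228 = -8.72 ×10⁻²¹ J.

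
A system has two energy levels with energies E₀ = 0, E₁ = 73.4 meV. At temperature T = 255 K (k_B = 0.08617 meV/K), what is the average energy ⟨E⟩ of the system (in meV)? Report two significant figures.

k_BT = 0.08617 × 255 K = 21.97 meV.
Eᵢ/kT = 0, 3.341.
Z = Σ e^(−Eᵢ/kT) = e^(−0) + e^(−3.341) = 1.000 + 0.03540 = 1.035.
⟨E⟩ = Σ Eᵢ e^(−Eᵢ/kT) / Z = (0·1.000 + 73.4·0.03540) / 1.035 = 2.5 meV.

2.5 meV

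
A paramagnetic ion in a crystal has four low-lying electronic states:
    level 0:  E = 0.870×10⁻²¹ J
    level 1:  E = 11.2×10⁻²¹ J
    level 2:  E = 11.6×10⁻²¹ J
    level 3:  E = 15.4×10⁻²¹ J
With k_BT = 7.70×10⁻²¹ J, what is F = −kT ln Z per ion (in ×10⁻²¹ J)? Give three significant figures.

Eᵢ/kT = 0.11299, 1.4545, 1.5065, 2.0000.
Z = Σ e^(−Eᵢ/kT) = e^(−0.11299) + e^(−1.4545) + e^(−1.5065) + e^(−2.0000) = 0.89316 + 0.23352 + 0.22168 + 0.13534 = 1.4837.
F = −kT ln Z = −7.70 × ln(1.4837) = −7.70 × 0.39454 = -3.04 ×10⁻²¹ J.

-3.04 ×10⁻²¹ J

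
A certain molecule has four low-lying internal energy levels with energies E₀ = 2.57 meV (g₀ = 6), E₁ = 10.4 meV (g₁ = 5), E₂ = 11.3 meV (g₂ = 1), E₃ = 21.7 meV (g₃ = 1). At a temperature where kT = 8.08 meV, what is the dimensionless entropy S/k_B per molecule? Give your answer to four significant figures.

Eᵢ/kT = 0.318069, 1.28713, 1.39851, 2.68564.
Z = Σ gᵢe^(−Eᵢ/kT) = 6·e^(−0.318069) + 5·e^(−1.28713) + 1·e^(−1.39851) + 1·e^(−2.68564) = 4.36532 + 1.38031 + 0.246965 + 0.0681775 = 6.06077.
⟨E⟩ = Σ EᵢPᵢ = 4.92417 meV.
S/k_B = ln Z + ⟨E⟩/kT = ln(6.06077) + 4.92417/8.08 = 1.80184 + 0.609427 = 2.411.

2.411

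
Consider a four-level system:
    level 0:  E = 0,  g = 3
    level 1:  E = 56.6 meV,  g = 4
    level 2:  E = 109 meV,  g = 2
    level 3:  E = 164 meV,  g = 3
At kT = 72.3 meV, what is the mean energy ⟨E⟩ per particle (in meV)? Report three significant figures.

36.3 meV

Eᵢ/kT = 0, 0.78285, 1.5076, 2.2683.
Z = Σ gᵢe^(−Eᵢ/kT) = 3·e^(−0) + 4·e^(−0.78285) + 2·e^(−1.5076) + 3·e^(−2.2683) = 3.0000 + 1.8284 + 0.44288 + 0.31046 = 5.5817.
⟨E⟩ = Σ Eᵢ gᵢe^(−Eᵢ/kT) / Z = (0·3.0000 + 56.6·1.8284 + 109·0.44288 + 164·0.31046) / 5.5817 = 36.3 meV.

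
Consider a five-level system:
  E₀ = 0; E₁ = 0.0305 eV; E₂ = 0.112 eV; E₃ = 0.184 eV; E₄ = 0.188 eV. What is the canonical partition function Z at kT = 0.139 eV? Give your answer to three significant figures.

Eᵢ/kT = 0, 0.21942, 0.80576, 1.3237, 1.3525.
Z = Σ e^(−Eᵢ/kT) = e^(−0) + e^(−0.21942) + e^(−0.80576) + e^(−1.3237) + e^(−1.3525) = 1.0000 + 0.80298 + 0.44675 + 0.26615 + 0.25859 = 2.7745.

Z = 2.77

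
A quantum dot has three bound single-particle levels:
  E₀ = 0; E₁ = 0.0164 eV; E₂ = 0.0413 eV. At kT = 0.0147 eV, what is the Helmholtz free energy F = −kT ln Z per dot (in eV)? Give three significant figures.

-0.00482 eV

Eᵢ/kT = 0, 1.1156, 2.8095.
Z = Σ e^(−Eᵢ/kT) = e^(−0) + e^(−1.1156) + e^(−2.8095) = 1.0000 + 0.32772 + 0.060235 = 1.3880.
F = −kT ln Z = −0.0147 × ln(1.3880) = −0.0147 × 0.32786 = -0.00482 eV.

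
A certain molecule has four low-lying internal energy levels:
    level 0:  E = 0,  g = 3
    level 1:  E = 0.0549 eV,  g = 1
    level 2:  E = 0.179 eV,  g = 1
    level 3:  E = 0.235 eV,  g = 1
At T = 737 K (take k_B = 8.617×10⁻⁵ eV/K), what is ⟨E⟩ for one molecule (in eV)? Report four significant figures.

0.01130 eV

k_BT = 8.617×10⁻⁵ × 737 K = 0.0635073 eV.
Eᵢ/kT = 0, 0.864468, 2.81857, 3.70036.
Z = Σ gᵢe^(−Eᵢ/kT) = 3·e^(−0) + 1·e^(−0.864468) + 1·e^(−2.81857) + 1·e^(−3.70036) = 3.00000 + 0.421276 + 0.0596912 + 0.0247146 = 3.50568.
⟨E⟩ = Σ Eᵢ gᵢe^(−Eᵢ/kT) / Z = (0·3.00000 + 0.0549·0.421276 + 0.179·0.0596912 + 0.235·0.0247146) / 3.50568 = 0.01130 eV.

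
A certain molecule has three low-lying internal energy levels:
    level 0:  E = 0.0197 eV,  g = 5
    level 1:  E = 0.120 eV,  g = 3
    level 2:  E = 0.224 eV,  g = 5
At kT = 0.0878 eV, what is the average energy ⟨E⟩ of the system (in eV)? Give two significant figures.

0.050 eV

Eᵢ/kT = 0.2244, 1.367, 2.551.
Z = Σ gᵢe^(−Eᵢ/kT) = 5·e^(−0.2244) + 3·e^(−1.367) + 5·e^(−2.551) = 3.995 + 0.7646 + 0.3900 = 5.150.
⟨E⟩ = Σ Eᵢ gᵢe^(−Eᵢ/kT) / Z = (0.0197·3.995 + 0.120·0.7646 + 0.224·0.3900) / 5.150 = 0.050 eV.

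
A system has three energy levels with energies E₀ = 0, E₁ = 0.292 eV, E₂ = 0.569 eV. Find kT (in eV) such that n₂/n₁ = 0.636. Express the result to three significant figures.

0.612 eV

n₂/n₁ = exp[−(E₂−E₁)/kT] = 0.636.
⇒ (E₂−E₁)/kT = ln(1/0.636) = ln(1.5723) = 0.45254.
kT = 0.277 eV / 0.45254 = 0.612 eV.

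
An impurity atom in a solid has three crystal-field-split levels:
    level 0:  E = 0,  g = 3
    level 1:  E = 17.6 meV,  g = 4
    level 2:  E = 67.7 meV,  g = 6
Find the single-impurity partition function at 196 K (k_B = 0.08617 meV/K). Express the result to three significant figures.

Z = 4.52

k_BT = 0.08617 × 196 K = 16.889 meV.
Eᵢ/kT = 0, 1.0421, 4.0085.
Z = Σ gᵢe^(−Eᵢ/kT) = 3·e^(−0) + 4·e^(−1.0421) + 6·e^(−4.0085) = 3.0000 + 1.4109 + 0.10896 = 4.5199.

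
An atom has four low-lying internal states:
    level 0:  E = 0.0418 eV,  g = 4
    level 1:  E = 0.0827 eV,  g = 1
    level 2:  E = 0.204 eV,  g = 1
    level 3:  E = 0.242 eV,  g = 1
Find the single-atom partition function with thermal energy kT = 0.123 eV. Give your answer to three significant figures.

Z = 3.69

Eᵢ/kT = 0.33984, 0.67236, 1.6585, 1.9675.
Z = Σ gᵢe^(−Eᵢ/kT) = 4·e^(−0.33984) + 1·e^(−0.67236) + 1·e^(−1.6585) + 1·e^(−1.9675) = 2.8475 + 0.51050 + 0.19042 + 0.13981 = 3.6882.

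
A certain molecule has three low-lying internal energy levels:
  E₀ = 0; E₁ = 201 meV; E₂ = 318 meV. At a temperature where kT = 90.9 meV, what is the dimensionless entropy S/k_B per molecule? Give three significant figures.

Eᵢ/kT = 0, 2.2112, 3.4983.
Z = Σ e^(−Eᵢ/kT) = e^(−0) + e^(−2.2112) + e^(−3.4983) = 1.0000 + 0.10957 + 0.030249 = 1.1398.
⟨E⟩ = Σ EᵢPᵢ = 27.762 meV.
S/k_B = ln Z + ⟨E⟩/kT = ln(1.1398) + 27.762/90.9 = 0.13085 + 0.30541 = 0.436.

0.436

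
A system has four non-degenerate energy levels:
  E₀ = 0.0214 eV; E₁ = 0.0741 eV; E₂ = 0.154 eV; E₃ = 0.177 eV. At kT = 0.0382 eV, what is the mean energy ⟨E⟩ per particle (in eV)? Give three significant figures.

0.0368 eV

Eᵢ/kT = 0.56021, 1.9398, 4.0314, 4.6335.
Z = Σ e^(−Eᵢ/kT) = e^(−0.56021) + e^(−1.9398) + e^(−4.0314) + e^(−4.6335) = 0.57109 + 0.14373 + 0.017749 + 0.0097207 = 0.74229.
⟨E⟩ = Σ Eᵢ e^(−Eᵢ/kT) / Z = (0.0214·0.57109 + 0.0741·0.14373 + 0.154·0.017749 + 0.177·0.0097207) / 0.74229 = 0.0368 eV.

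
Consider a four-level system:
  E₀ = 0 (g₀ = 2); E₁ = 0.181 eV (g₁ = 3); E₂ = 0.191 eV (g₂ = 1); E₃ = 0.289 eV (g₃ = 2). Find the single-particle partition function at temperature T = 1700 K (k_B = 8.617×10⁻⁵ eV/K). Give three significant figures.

Z = 3.42

k_BT = 8.617×10⁻⁵ × 1700 K = 0.14649 eV.
Eᵢ/kT = 0, 1.2356, 1.3038, 1.9728.
Z = Σ gᵢe^(−Eᵢ/kT) = 2·e^(−0) + 3·e^(−1.2356) + 1·e^(−1.3038) + 2·e^(−1.9728) = 2.0000 + 0.87198 + 0.27150 + 0.27813 = 3.4216.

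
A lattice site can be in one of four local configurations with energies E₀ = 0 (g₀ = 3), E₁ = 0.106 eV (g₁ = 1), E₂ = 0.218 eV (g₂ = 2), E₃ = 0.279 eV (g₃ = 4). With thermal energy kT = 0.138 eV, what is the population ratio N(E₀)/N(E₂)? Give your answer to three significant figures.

n₀/n₂ = (g₀/g₂) exp[−(E₀−E₂)/kT] = (3/2) × exp(−(-0.218 eV)/(0.138 eV)) = (3/2) × exp(1.5797) = 7.28.

7.28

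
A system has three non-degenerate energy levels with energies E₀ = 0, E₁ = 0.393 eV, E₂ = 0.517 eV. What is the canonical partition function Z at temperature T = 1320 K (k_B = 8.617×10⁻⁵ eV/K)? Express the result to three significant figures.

Z = 1.04

k_BT = 8.617×10⁻⁵ × 1320 K = 0.11374 eV.
Eᵢ/kT = 0, 3.4552, 4.5455.
Z = Σ e^(−Eᵢ/kT) = e^(−0) + e^(−3.4552) + e^(−4.5455) = 1.0000 + 0.031581 + 0.010615 = 1.0422.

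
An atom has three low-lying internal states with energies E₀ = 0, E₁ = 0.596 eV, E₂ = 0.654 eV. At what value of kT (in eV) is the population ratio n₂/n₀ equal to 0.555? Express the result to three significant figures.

n₂/n₀ = exp[−(E₂−E₀)/kT] = 0.555.
⇒ (E₂−E₀)/kT = ln(1/0.555) = ln(1.8018) = 0.58879.
kT = 0.654 eV / 0.58879 = 1.11 eV.

1.11 eV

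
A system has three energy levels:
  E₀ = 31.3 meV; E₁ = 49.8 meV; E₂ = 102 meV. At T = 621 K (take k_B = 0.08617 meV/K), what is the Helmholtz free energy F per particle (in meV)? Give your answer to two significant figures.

k_BT = 0.08617 × 621 K = 53.51 meV.
Eᵢ/kT = 0.5849, 0.9307, 1.906.
Z = Σ e^(−Eᵢ/kT) = e^(−0.5849) + e^(−0.9307) + e^(−1.906) = 0.5572 + 0.3943 + 0.1487 = 1.100.
F = −kT ln Z = −53.51 × ln(1.100) = −53.51 × 0.09531 = -5.1 meV.

-5.1 meV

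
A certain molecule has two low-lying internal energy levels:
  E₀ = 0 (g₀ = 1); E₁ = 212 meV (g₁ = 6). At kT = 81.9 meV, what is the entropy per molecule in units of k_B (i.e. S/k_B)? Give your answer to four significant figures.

Eᵢ/kT = 0, 2.58852.
Z = Σ gᵢe^(−Eᵢ/kT) = 1·e^(−0) + 6·e^(−2.58852) = 1.00000 + 0.450787 = 1.45079.
⟨E⟩ = Σ EᵢPᵢ = 65.8723 meV.
S/k_B = ln Z + ⟨E⟩/kT = ln(1.45079) + 65.8723/81.9 = 0.372108 + 0.804302 = 1.176.

1.176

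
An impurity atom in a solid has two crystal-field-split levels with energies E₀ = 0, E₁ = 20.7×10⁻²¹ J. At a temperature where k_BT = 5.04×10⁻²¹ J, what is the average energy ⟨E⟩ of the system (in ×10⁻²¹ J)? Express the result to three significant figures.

0.335 ×10⁻²¹ J

Eᵢ/kT = 0, 4.1071.
Z = Σ e^(−Eᵢ/kT) = e^(−0) + e^(−4.1071) = 1.0000 + 0.016455 = 1.0165.
⟨E⟩ = Σ Eᵢ e^(−Eᵢ/kT) / Z = (0·1.0000 + 20.7·0.016455) / 1.0165 = 0.335 ×10⁻²¹ J.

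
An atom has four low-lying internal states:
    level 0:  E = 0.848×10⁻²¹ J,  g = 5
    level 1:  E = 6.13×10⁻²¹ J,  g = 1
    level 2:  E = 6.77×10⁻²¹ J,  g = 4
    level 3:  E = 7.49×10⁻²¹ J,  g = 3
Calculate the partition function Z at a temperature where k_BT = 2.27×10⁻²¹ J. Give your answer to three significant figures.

Z = 3.82

Eᵢ/kT = 0.37357, 2.7004, 2.9824, 3.2996.
Z = Σ gᵢe^(−Eᵢ/kT) = 5·e^(−0.37357) + 1·e^(−2.7004) + 4·e^(−2.9824) + 3·e^(−3.2996) = 3.4414 + 0.067179 + 0.20268 + 0.11069 = 3.8219.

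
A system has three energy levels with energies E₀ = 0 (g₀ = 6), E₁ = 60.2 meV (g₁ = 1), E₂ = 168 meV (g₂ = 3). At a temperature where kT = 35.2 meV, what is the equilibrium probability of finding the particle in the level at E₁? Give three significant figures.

Eᵢ/kT = 0, 1.7102, 4.7727.
Z = Σ gᵢe^(−Eᵢ/kT) = 6·e^(−0) + 1·e^(−1.7102) + 3·e^(−4.7727) = 6.0000 + 0.18083 + 0.025373 = 6.2062.
P₁ = g₁ e^(−E₁/kT) / Z = 0.18083/6.2062 = 0.0291.

0.0291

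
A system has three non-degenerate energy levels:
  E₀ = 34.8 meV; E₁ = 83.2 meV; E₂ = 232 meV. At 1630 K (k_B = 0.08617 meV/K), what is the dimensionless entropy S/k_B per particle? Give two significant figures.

k_BT = 0.08617 × 1630 K = 140.5 meV.
Eᵢ/kT = 0.2477, 0.5922, 1.651.
Z = Σ e^(−Eᵢ/kT) = e^(−0.2477) + e^(−0.5922) + e^(−1.651) = 0.7806 + 0.5531 + 0.1919 = 1.526.
⟨E⟩ = Σ EᵢPᵢ = 77.13 meV.
S/k_B = ln Z + ⟨E⟩/kT = ln(1.526) + 77.13/140.5 = 0.4226 + 0.5490 = 0.97.

0.97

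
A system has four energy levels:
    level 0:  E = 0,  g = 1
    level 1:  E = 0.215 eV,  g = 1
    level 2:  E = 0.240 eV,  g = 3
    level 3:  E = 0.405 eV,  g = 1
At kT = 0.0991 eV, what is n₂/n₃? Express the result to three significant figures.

15.9

n₂/n₃ = (g₂/g₃) exp[−(E₂−E₃)/kT] = (3/1) × exp(−(-0.165 eV)/(0.0991 eV)) = (3/1) × exp(1.6650) = 15.9.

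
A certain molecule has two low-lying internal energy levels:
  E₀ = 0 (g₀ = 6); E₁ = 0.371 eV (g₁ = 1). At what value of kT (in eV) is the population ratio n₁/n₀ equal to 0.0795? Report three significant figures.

0.501 eV

n₁/n₀ = (g₁/g₀) exp[−(E₁−E₀)/kT] = 0.0795.
⇒ (E₁−E₀)/kT = ln((1/6)/0.0795) = ln(2.0964) = 0.74022.
kT = 0.371 eV / 0.74022 = 0.501 eV.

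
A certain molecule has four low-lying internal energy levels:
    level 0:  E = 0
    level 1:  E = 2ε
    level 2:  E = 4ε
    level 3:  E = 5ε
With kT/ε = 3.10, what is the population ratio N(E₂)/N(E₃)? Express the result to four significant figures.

1.381

n₂/n₃ = exp[−(E₂−E₃)/kT] = exp(−(-1ε)/(3.10ε)) = exp(0.322581) = 1.381.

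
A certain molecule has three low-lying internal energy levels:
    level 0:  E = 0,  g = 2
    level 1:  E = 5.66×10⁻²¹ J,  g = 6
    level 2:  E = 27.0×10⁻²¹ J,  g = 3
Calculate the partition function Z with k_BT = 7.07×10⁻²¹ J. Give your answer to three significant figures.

Z = 4.76

Eᵢ/kT = 0, 0.80057, 3.8190.
Z = Σ gᵢe^(−Eᵢ/kT) = 2·e^(−0) + 6·e^(−0.80057) + 3·e^(−3.8190) = 2.0000 + 2.6944 + 0.065849 = 4.7602.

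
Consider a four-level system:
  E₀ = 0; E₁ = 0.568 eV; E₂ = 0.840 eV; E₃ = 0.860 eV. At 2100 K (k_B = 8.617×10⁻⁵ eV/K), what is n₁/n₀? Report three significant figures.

0.0433

k_BT = 8.617×10⁻⁵ × 2100 K = 0.18096 eV.
n₁/n₀ = exp[−(E₁−E₀)/kT] = exp(−(0.568 eV)/(0.18096 eV)) = exp(-3.1388) = 0.0433.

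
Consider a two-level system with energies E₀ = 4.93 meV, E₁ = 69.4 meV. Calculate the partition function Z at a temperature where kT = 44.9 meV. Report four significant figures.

Eᵢ/kT = 0.109800, 1.54566.
Z = Σ e^(−Eᵢ/kT) = e^(−0.109800) + e^(−1.54566) = 0.896013 + 0.213171 = 1.10918.

Z = 1.109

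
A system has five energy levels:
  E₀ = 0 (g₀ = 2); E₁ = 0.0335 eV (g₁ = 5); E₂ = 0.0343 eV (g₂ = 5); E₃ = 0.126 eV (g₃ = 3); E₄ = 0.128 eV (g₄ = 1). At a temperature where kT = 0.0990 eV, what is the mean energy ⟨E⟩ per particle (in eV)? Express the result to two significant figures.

Eᵢ/kT = 0, 0.3384, 0.3465, 1.273, 1.293.
Z = Σ gᵢe^(−Eᵢ/kT) = 2·e^(−0) + 5·e^(−0.3384) + 5·e^(−0.3465) + 3·e^(−1.273) + 1·e^(−1.293) = 2.000 + 3.565 + 3.536 + 0.8400 + 0.2744 = 10.22.
⟨E⟩ = Σ Eᵢ gᵢe^(−Eᵢ/kT) / Z = (0·2.000 + 0.0335·3.565 + 0.0343·3.536 + 0.126·0.8400 + 0.128·0.2744) / 10.22 = 0.037 eV.

0.037 eV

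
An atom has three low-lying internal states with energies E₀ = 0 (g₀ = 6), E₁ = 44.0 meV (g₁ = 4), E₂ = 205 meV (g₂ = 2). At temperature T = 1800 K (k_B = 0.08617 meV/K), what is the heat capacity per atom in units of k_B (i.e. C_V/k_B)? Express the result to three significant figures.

0.0963

k_BT = 0.08617 × 1800 K = 155.11 meV.
Eᵢ/kT = 0, 0.28367, 1.3216.
Z = Σ gᵢe^(−Eᵢ/kT) = 6·e^(−0) + 4·e^(−0.28367) + 2·e^(−1.3216) = 6.0000 + 3.0121 + 0.53342 = 9.5455.
⟨E⟩ = 25.340 meV, ⟨E²⟩ = 2959.3 meV².
C_V/k_B = (⟨E²⟩ − ⟨E⟩²)/(kT)² = (2959.3 − 642.12)/24059 = 0.0963.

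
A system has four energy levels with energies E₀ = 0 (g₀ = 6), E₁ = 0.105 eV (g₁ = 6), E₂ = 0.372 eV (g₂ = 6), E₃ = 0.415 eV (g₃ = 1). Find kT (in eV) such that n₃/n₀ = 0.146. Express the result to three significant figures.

n₃/n₀ = (g₃/g₀) exp[−(E₃−E₀)/kT] = 0.146.
⇒ (E₃−E₀)/kT = ln((1/6)/0.146) = ln(1.1416) = 0.13243.
kT = 0.415 eV / 0.13243 = 3.13 eV.

3.13 eV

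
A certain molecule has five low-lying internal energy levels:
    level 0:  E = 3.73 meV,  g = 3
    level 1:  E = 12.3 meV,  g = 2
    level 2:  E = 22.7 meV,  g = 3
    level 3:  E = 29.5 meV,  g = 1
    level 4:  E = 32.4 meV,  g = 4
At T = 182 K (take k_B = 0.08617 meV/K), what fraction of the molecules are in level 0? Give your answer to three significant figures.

k_BT = 0.08617 × 182 K = 15.683 meV.
Eᵢ/kT = 0.23784, 0.78429, 1.4474, 1.8810, 2.0659.
Z = Σ gᵢe^(−Eᵢ/kT) = 3·e^(−0.23784) + 2·e^(−0.78429) + 3·e^(−1.4474) + 1·e^(−1.8810) + 4·e^(−2.0659) = 2.3650 + 0.91289 + 0.70554 + 0.15244 + 0.50682 = 4.6427.
P₀ = g₀ e^(−E₀/kT) / Z = 2.3650/4.6427 = 0.509.

0.509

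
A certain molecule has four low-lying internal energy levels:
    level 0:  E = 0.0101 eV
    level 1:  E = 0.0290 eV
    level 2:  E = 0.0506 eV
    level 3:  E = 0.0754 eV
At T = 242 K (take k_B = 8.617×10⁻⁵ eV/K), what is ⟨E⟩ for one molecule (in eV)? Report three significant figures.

k_BT = 8.617×10⁻⁵ × 242 K = 0.020853 eV.
Eᵢ/kT = 0.48434, 1.3907, 2.4265, 3.6158.
Z = Σ e^(−Eᵢ/kT) = e^(−0.48434) + e^(−1.3907) + e^(−2.4265) + e^(−3.6158) = 0.61610 + 0.24890 + 0.088346 + 0.026895 = 0.98024.
⟨E⟩ = Σ Eᵢ e^(−Eᵢ/kT) / Z = (0.0101·0.61610 + 0.0290·0.24890 + 0.0506·0.088346 + 0.0754·0.026895) / 0.98024 = 0.0203 eV.

0.0203 eV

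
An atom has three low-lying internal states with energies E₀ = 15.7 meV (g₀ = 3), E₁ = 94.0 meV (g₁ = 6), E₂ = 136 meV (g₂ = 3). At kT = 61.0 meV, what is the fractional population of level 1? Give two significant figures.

Eᵢ/kT = 0.2574, 1.541, 2.230.
Z = Σ gᵢe^(−Eᵢ/kT) = 3·e^(−0.2574) + 6·e^(−1.541) + 3·e^(−2.230) = 2.319 + 1.285 + 0.3226 = 3.927.
P₁ = g₁ e^(−E₁/kT) / Z = 1.285/3.927 = 0.33.

0.33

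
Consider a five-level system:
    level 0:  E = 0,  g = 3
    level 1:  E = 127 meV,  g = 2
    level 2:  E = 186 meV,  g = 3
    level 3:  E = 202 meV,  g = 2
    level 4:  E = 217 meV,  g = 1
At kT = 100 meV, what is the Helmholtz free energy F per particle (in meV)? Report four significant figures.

-148.3 meV

Eᵢ/kT = 0, 1.27000, 1.86000, 2.02000, 2.17000.
Z = Σ gᵢe^(−Eᵢ/kT) = 3·e^(−0) + 2·e^(−1.27000) + 3·e^(−1.86000) + 2·e^(−2.02000) + 1·e^(−2.17000) = 3.00000 + 0.561663 + 0.467018 + 0.265311 + 0.114178 = 4.40817.
F = −kT ln Z = −100 × ln(4.40817) = −100 × 1.48346 = -148.3 meV.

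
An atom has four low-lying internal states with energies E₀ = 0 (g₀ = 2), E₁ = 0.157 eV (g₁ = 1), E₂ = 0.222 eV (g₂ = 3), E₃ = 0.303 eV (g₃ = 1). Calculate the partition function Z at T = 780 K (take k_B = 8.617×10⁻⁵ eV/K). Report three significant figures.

k_BT = 8.617×10⁻⁵ × 780 K = 0.067213 eV.
Eᵢ/kT = 0, 2.3359, 3.3029, 4.5081.
Z = Σ gᵢe^(−Eᵢ/kT) = 2·e^(−0) + 1·e^(−2.3359) + 3·e^(−3.3029) + 1·e^(−4.5081) = 2.0000 + 0.096723 + 0.11033 + 0.011019 = 2.2181.

Z = 2.22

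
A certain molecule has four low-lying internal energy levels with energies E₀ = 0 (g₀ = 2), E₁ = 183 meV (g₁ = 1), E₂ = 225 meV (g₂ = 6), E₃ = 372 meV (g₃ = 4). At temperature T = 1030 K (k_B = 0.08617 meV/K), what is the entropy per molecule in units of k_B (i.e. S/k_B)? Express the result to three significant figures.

k_BT = 0.08617 × 1030 K = 88.755 meV.
Eᵢ/kT = 0, 2.0619, 2.5351, 4.1913.
Z = Σ gᵢe^(−Eᵢ/kT) = 2·e^(−0) + 1·e^(−2.0619) + 6·e^(−2.5351) + 4·e^(−4.1913) = 2.0000 + 0.12721 + 0.47552 + 0.060506 = 2.6632.
⟨E⟩ = Σ EᵢPᵢ = 57.367 meV.
S/k_B = ln Z + ⟨E⟩/kT = ln(2.6632) + 57.367/88.755 = 0.97953 + 0.64635 = 1.63.

1.63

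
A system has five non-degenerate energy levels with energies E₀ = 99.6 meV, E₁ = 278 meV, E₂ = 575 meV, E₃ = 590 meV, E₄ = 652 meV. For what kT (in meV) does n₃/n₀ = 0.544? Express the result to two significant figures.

n₃/n₀ = exp[−(E₃−E₀)/kT] = 0.544.
⇒ (E₃−E₀)/kT = ln(1/0.544) = ln(1.838) = 0.6087.
kT = 490.4 meV / 0.6087 = 810 meV.

810 meV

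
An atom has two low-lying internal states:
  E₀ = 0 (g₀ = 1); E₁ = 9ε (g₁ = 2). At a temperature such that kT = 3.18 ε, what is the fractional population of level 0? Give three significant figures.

Eᵢ/kT = 0, 2.8302.
Z = Σ gᵢe^(−Eᵢ/kT) = 1·e^(−0) + 2·e^(−2.8302) = 1.0000 + 0.11800 = 1.1180.
P₀ = g₀ e^(−E₀/kT) / Z = 1.0000/1.1180 = 0.894.

0.894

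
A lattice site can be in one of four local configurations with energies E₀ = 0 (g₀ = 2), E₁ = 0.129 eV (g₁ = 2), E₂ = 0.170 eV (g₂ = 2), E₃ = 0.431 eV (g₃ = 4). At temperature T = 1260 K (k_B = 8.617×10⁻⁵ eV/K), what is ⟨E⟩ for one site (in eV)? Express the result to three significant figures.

k_BT = 8.617×10⁻⁵ × 1260 K = 0.10857 eV.
Eᵢ/kT = 0, 1.1882, 1.5658, 3.9698.
Z = Σ gᵢe^(−Eᵢ/kT) = 2·e^(−0) + 2·e^(−1.1882) + 2·e^(−1.5658) + 4·e^(−3.9698) = 2.0000 + 0.60954 + 0.41784 + 0.075509 = 3.1029.
⟨E⟩ = Σ Eᵢ gᵢe^(−Eᵢ/kT) / Z = (0·2.0000 + 0.129·0.60954 + 0.170·0.41784 + 0.431·0.075509) / 3.1029 = 0.0587 eV.

0.0587 eV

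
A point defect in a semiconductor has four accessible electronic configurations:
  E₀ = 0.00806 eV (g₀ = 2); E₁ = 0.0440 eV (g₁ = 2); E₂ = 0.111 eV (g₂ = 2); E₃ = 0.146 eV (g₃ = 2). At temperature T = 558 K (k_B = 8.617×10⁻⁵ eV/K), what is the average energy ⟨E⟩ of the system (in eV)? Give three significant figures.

k_BT = 8.617×10⁻⁵ × 558 K = 0.048083 eV.
Eᵢ/kT = 0.16763, 0.91508, 2.3085, 3.0364.
Z = Σ gᵢe^(−Eᵢ/kT) = 2·e^(−0.16763) + 2·e^(−0.91508) + 2·e^(−2.3085) + 2·e^(−3.0364) = 1.6913 + 0.80097 + 0.19882 + 0.096015 = 2.7871.
⟨E⟩ = Σ Eᵢ gᵢe^(−Eᵢ/kT) / Z = (0.00806·1.6913 + 0.0440·0.80097 + 0.111·0.19882 + 0.146·0.096015) / 2.7871 = 0.0305 eV.

0.0305 eV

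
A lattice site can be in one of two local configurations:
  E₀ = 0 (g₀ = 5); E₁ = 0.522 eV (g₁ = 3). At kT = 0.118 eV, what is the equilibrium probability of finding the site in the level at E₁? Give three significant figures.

Eᵢ/kT = 0, 4.4237.
Z = Σ gᵢe^(−Eᵢ/kT) = 5·e^(−0) + 3·e^(−4.4237) = 5.0000 + 0.035969 = 5.0360.
P₁ = g₁ e^(−E₁/kT) / Z = 0.035969/5.0360 = 0.00714.

0.00714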